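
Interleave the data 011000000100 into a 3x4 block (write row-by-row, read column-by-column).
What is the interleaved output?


Matrix:
  0110
  0000
  0100
Read columns: 000101100000

000101100000


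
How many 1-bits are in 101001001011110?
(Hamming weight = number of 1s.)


Counting 1s in 101001001011110

8


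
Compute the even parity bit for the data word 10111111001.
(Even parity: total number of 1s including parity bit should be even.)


Number of 1s in data: 8
Parity bit: 0

0


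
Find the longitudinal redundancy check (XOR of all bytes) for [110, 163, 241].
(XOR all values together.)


XOR chain: 110 ^ 163 ^ 241 = 60

60


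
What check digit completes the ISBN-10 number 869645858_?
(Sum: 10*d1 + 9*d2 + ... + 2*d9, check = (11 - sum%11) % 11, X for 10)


Weighted sum: 360
360 mod 11 = 8

Check digit: 3


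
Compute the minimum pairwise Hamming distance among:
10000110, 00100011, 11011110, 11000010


Comparing all pairs, minimum distance: 2
Can detect 1 errors, correct 0 errors

2


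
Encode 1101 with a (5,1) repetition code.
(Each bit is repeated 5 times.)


Each bit -> 5 copies

11111111110000011111


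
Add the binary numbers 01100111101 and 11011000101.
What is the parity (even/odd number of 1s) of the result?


01100111101 = 829
11011000101 = 1733
Sum = 2562 = 101000000010
1s count = 3

odd parity (3 ones in 101000000010)


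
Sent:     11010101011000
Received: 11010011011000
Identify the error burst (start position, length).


XOR: 00000110000000

Burst at position 5, length 2


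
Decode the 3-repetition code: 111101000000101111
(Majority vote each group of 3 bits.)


Groups: 111, 101, 000, 000, 101, 111
Majority votes: 110011

110011


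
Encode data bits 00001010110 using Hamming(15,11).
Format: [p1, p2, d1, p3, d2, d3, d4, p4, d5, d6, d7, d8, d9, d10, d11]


Parity bits: p1=1, p2=0, p3=0, p4=0

100000001010110


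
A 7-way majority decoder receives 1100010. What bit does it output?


Ones: 3 out of 7
Threshold: 4

0 (3/7 voted 1)


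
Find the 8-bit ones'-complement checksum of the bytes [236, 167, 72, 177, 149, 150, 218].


Sum = 1169 mod 256 = 145
Complement = 110

110


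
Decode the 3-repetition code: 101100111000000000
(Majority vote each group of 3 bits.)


Groups: 101, 100, 111, 000, 000, 000
Majority votes: 101000

101000


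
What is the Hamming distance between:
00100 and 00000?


XOR: 00100
Count of 1s: 1

1


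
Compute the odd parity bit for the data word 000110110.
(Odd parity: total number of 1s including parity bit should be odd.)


Number of 1s in data: 4
Parity bit: 1

1


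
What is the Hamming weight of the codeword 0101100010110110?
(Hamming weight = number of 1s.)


Counting 1s in 0101100010110110

8


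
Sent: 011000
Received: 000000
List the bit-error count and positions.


XOR: 011000

2 error(s) at position(s): 1, 2


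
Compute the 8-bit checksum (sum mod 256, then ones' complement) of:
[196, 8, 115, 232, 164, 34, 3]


Sum = 752 mod 256 = 240
Complement = 15

15


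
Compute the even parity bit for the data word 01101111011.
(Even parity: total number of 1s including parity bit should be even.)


Number of 1s in data: 8
Parity bit: 0

0


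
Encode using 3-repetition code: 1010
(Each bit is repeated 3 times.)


Each bit -> 3 copies

111000111000


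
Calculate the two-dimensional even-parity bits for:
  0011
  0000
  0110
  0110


Row parities: 0000
Column parities: 0011

Row P: 0000, Col P: 0011, Corner: 0


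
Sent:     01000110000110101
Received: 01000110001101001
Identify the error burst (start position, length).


XOR: 00000000001011100

Burst at position 10, length 5


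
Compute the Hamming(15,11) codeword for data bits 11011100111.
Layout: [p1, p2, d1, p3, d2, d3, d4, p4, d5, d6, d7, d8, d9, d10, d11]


Parity bits: p1=0, p2=1, p3=1, p4=1

011110111100111


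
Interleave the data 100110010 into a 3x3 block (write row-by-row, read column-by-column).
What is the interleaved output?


Matrix:
  100
  110
  010
Read columns: 110011000

110011000


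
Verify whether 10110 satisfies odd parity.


Number of 1s: 3

Yes, parity is correct (3 ones)


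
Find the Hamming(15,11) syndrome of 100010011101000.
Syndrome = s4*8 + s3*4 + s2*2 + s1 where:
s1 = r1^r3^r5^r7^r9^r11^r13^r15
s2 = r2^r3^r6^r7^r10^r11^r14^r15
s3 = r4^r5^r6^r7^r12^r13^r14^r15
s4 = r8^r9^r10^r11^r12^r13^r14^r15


s1=1, s2=1, s3=0, s4=0

Syndrome = 3 (error at position 3)


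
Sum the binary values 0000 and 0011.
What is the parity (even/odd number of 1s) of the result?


0000 = 0
0011 = 3
Sum = 3 = 11
1s count = 2

even parity (2 ones in 11)


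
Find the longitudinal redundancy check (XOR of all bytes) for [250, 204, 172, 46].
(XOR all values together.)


XOR chain: 250 ^ 204 ^ 172 ^ 46 = 180

180


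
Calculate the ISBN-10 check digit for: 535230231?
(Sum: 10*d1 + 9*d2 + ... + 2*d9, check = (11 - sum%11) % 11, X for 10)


Weighted sum: 168
168 mod 11 = 3

Check digit: 8


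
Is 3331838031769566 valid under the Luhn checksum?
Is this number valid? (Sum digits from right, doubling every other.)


Luhn sum = 74
74 mod 10 = 4

Invalid (Luhn sum mod 10 = 4)


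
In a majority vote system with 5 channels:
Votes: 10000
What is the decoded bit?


Ones: 1 out of 5
Threshold: 3

0 (1/5 voted 1)


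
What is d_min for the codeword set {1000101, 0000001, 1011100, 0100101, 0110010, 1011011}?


Comparing all pairs, minimum distance: 2
Can detect 1 errors, correct 0 errors

2


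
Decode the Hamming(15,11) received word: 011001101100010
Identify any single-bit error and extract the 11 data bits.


Syndrome = 13: error at position 13

Data: 10111100110 (corrected bit 13)


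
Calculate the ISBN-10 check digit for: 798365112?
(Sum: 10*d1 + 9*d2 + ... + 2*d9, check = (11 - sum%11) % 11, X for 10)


Weighted sum: 308
308 mod 11 = 0

Check digit: 0


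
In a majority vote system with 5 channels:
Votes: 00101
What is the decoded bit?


Ones: 2 out of 5
Threshold: 3

0 (2/5 voted 1)


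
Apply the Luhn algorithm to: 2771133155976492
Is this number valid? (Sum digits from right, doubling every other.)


Luhn sum = 69
69 mod 10 = 9

Invalid (Luhn sum mod 10 = 9)


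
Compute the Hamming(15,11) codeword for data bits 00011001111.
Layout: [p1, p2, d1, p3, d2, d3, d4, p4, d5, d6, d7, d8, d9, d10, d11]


Parity bits: p1=0, p2=1, p3=1, p4=1

010100111001111


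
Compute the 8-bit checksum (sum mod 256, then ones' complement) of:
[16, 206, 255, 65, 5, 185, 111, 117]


Sum = 960 mod 256 = 192
Complement = 63

63


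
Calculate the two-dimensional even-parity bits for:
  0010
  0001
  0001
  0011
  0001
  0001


Row parities: 111011
Column parities: 0001

Row P: 111011, Col P: 0001, Corner: 1


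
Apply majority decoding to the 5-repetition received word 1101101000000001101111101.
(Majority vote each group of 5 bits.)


Groups: 11011, 01000, 00000, 11011, 11101
Majority votes: 10011

10011


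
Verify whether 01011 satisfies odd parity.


Number of 1s: 3

Yes, parity is correct (3 ones)


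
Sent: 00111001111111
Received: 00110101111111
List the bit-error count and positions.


XOR: 00001100000000

2 error(s) at position(s): 4, 5


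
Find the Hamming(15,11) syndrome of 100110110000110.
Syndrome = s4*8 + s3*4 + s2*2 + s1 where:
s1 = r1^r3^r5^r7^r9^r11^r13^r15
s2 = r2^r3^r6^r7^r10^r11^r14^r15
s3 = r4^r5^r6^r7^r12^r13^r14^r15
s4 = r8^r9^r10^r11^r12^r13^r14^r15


s1=0, s2=0, s3=1, s4=1

Syndrome = 12 (error at position 12)


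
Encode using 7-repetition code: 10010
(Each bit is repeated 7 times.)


Each bit -> 7 copies

11111110000000000000011111110000000


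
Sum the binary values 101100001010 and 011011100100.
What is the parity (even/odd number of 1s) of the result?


101100001010 = 2826
011011100100 = 1764
Sum = 4590 = 1000111101110
1s count = 8

even parity (8 ones in 1000111101110)


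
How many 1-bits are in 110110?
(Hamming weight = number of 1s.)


Counting 1s in 110110

4


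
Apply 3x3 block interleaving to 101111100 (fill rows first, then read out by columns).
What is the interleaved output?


Matrix:
  101
  111
  100
Read columns: 111010110

111010110


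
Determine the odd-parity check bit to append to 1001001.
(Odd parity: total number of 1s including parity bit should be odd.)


Number of 1s in data: 3
Parity bit: 0

0


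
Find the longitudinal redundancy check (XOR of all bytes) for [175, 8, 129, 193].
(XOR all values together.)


XOR chain: 175 ^ 8 ^ 129 ^ 193 = 231

231


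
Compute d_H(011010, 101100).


XOR: 110110
Count of 1s: 4

4


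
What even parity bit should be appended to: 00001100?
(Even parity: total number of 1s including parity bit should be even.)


Number of 1s in data: 2
Parity bit: 0

0


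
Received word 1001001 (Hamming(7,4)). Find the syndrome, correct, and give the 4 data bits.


Syndrome = 2: error at position 2

Data: 0001 (corrected bit 2)


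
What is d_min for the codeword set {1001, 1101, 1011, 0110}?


Comparing all pairs, minimum distance: 1
Can detect 0 errors, correct 0 errors

1


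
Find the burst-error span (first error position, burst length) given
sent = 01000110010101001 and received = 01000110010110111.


XOR: 00000000000011110

Burst at position 12, length 4


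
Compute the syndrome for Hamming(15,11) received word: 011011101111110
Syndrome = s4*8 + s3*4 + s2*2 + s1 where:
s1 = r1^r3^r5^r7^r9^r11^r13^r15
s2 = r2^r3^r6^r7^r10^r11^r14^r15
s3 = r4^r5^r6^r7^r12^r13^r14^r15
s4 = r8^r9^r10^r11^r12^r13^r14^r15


s1=0, s2=1, s3=0, s4=0

Syndrome = 2 (error at position 2)


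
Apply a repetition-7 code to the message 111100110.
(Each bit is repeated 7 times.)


Each bit -> 7 copies

111111111111111111111111111100000000000000111111111111110000000


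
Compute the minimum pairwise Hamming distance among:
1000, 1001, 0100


Comparing all pairs, minimum distance: 1
Can detect 0 errors, correct 0 errors

1


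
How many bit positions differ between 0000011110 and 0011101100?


XOR: 0011110010
Count of 1s: 5

5


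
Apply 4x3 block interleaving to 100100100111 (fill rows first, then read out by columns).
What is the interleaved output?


Matrix:
  100
  100
  100
  111
Read columns: 111100010001

111100010001


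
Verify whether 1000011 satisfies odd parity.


Number of 1s: 3

Yes, parity is correct (3 ones)


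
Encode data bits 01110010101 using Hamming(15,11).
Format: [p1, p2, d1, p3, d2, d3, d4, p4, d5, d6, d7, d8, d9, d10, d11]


Parity bits: p1=1, p2=0, p3=1, p4=1

100111110010101


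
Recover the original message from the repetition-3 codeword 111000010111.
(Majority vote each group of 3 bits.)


Groups: 111, 000, 010, 111
Majority votes: 1001

1001


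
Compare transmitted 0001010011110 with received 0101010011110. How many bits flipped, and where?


XOR: 0100000000000

1 error(s) at position(s): 1


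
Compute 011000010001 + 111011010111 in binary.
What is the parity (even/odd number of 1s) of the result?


011000010001 = 1553
111011010111 = 3799
Sum = 5352 = 1010011101000
1s count = 6

even parity (6 ones in 1010011101000)


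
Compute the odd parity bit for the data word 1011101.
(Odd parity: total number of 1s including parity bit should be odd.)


Number of 1s in data: 5
Parity bit: 0

0


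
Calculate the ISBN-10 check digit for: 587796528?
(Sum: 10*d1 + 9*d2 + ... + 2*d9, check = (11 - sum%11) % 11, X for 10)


Weighted sum: 353
353 mod 11 = 1

Check digit: X


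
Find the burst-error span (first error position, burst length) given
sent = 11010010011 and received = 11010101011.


XOR: 00000111000

Burst at position 5, length 3


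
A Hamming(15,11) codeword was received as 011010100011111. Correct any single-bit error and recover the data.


Syndrome = 8: error at position 8

Data: 11010011111 (corrected bit 8)


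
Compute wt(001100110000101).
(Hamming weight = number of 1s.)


Counting 1s in 001100110000101

6


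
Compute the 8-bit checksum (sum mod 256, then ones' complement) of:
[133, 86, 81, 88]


Sum = 388 mod 256 = 132
Complement = 123

123


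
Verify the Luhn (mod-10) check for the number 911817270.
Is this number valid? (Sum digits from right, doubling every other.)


Luhn sum = 32
32 mod 10 = 2

Invalid (Luhn sum mod 10 = 2)


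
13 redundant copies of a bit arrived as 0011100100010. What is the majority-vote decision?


Ones: 5 out of 13
Threshold: 7

0 (5/13 voted 1)


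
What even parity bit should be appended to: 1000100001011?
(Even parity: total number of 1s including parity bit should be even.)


Number of 1s in data: 5
Parity bit: 1

1


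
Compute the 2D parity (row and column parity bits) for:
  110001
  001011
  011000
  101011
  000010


Row parities: 11001
Column parities: 001011

Row P: 11001, Col P: 001011, Corner: 1


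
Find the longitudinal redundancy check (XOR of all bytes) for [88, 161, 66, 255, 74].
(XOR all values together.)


XOR chain: 88 ^ 161 ^ 66 ^ 255 ^ 74 = 14

14


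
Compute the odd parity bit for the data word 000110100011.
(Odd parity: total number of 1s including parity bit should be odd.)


Number of 1s in data: 5
Parity bit: 0

0


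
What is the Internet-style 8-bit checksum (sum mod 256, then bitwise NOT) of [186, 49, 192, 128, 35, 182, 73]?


Sum = 845 mod 256 = 77
Complement = 178

178


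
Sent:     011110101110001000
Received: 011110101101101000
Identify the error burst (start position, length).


XOR: 000000000011100000

Burst at position 10, length 3


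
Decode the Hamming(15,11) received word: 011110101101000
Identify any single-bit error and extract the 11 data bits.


Syndrome = 8: error at position 8

Data: 11011101000 (corrected bit 8)


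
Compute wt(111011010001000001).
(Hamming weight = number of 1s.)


Counting 1s in 111011010001000001

8


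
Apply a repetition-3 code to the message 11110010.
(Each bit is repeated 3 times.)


Each bit -> 3 copies

111111111111000000111000


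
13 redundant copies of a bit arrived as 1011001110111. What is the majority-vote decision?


Ones: 9 out of 13
Threshold: 7

1 (9/13 voted 1)


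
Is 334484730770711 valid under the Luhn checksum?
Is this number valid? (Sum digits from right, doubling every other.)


Luhn sum = 72
72 mod 10 = 2

Invalid (Luhn sum mod 10 = 2)


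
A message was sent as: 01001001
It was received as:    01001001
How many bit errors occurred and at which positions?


XOR: 00000000

0 errors (received matches sent)


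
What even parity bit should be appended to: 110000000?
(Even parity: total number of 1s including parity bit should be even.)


Number of 1s in data: 2
Parity bit: 0

0


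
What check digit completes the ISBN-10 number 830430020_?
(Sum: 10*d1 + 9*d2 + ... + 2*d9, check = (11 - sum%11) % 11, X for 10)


Weighted sum: 159
159 mod 11 = 5

Check digit: 6


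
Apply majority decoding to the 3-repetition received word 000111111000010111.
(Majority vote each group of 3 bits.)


Groups: 000, 111, 111, 000, 010, 111
Majority votes: 011001

011001


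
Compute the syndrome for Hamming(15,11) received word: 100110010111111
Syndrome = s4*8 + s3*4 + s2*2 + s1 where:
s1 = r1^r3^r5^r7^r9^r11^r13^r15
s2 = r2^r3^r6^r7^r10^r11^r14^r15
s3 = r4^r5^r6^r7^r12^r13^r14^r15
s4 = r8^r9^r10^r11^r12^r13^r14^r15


s1=1, s2=0, s3=0, s4=1

Syndrome = 9 (error at position 9)


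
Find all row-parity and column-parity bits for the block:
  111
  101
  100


Row parities: 101
Column parities: 110

Row P: 101, Col P: 110, Corner: 0


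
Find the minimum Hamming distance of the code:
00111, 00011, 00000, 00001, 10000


Comparing all pairs, minimum distance: 1
Can detect 0 errors, correct 0 errors

1


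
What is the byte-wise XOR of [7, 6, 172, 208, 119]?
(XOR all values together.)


XOR chain: 7 ^ 6 ^ 172 ^ 208 ^ 119 = 10

10


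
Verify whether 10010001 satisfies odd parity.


Number of 1s: 3

Yes, parity is correct (3 ones)


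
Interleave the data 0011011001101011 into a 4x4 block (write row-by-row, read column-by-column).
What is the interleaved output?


Matrix:
  0011
  0110
  0110
  1011
Read columns: 0001011011111001

0001011011111001


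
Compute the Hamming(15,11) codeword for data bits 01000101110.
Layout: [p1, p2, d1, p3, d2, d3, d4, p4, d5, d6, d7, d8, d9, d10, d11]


Parity bits: p1=0, p2=0, p3=0, p4=0

000010000101110


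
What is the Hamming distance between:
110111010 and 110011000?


XOR: 000100010
Count of 1s: 2

2


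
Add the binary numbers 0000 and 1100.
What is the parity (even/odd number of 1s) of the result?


0000 = 0
1100 = 12
Sum = 12 = 1100
1s count = 2

even parity (2 ones in 1100)


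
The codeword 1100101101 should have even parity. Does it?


Number of 1s: 6

Yes, parity is correct (6 ones)


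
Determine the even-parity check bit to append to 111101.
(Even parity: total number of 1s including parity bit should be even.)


Number of 1s in data: 5
Parity bit: 1

1


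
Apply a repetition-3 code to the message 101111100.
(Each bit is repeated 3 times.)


Each bit -> 3 copies

111000111111111111111000000


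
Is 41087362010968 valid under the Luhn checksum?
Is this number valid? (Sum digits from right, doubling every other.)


Luhn sum = 51
51 mod 10 = 1

Invalid (Luhn sum mod 10 = 1)


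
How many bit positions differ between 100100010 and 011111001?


XOR: 111011011
Count of 1s: 7

7


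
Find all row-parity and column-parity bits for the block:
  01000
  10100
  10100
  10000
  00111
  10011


Row parities: 100111
Column parities: 01100

Row P: 100111, Col P: 01100, Corner: 0


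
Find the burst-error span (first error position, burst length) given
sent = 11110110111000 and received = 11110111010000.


XOR: 00000001101000

Burst at position 7, length 4


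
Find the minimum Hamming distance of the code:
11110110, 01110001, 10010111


Comparing all pairs, minimum distance: 3
Can detect 2 errors, correct 1 errors

3


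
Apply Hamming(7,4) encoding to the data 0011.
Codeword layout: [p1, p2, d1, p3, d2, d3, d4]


Parity bits: p1=1, p2=0, p3=0

1000011


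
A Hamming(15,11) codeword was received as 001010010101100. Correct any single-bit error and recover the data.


Syndrome = 5: error at position 5

Data: 10000101100 (corrected bit 5)


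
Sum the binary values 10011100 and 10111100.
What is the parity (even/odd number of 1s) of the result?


10011100 = 156
10111100 = 188
Sum = 344 = 101011000
1s count = 4

even parity (4 ones in 101011000)


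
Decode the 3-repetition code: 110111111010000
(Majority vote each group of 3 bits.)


Groups: 110, 111, 111, 010, 000
Majority votes: 11100

11100


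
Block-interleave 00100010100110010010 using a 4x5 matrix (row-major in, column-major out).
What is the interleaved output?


Matrix:
  00100
  01010
  01100
  10010
Read columns: 00010110101001010000

00010110101001010000


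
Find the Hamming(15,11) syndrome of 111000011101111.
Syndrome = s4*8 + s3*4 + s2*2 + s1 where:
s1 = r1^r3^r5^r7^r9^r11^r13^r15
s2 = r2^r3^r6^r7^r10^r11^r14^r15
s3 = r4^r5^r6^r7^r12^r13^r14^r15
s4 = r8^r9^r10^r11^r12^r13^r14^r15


s1=1, s2=1, s3=0, s4=1

Syndrome = 11 (error at position 11)


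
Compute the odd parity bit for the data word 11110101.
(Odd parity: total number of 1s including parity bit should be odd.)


Number of 1s in data: 6
Parity bit: 1

1


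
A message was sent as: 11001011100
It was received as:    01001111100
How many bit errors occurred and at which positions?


XOR: 10000100000

2 error(s) at position(s): 0, 5


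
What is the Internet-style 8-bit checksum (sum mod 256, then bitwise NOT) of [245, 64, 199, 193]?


Sum = 701 mod 256 = 189
Complement = 66

66


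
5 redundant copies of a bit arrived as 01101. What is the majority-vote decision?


Ones: 3 out of 5
Threshold: 3

1 (3/5 voted 1)


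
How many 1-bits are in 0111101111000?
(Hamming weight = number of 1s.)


Counting 1s in 0111101111000

8


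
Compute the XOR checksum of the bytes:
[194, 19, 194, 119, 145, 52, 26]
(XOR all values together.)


XOR chain: 194 ^ 19 ^ 194 ^ 119 ^ 145 ^ 52 ^ 26 = 219

219


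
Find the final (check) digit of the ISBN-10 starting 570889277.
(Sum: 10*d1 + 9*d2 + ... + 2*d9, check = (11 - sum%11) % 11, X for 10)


Weighted sum: 305
305 mod 11 = 8

Check digit: 3


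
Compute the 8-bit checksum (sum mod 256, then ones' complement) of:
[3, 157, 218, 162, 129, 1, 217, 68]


Sum = 955 mod 256 = 187
Complement = 68

68


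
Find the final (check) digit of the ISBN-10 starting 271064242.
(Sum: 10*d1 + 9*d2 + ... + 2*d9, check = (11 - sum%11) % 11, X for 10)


Weighted sum: 171
171 mod 11 = 6

Check digit: 5


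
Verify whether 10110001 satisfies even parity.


Number of 1s: 4

Yes, parity is correct (4 ones)


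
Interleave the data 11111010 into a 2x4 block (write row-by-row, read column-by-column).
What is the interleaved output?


Matrix:
  1111
  1010
Read columns: 11101110

11101110


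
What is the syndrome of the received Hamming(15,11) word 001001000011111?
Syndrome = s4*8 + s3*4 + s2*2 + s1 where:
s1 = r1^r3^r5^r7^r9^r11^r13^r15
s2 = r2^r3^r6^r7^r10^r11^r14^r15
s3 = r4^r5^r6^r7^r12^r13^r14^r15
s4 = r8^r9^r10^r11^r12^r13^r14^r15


s1=0, s2=1, s3=1, s4=1

Syndrome = 14 (error at position 14)


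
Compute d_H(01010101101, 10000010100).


XOR: 11010111001
Count of 1s: 7

7


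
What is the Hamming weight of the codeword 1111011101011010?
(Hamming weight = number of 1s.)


Counting 1s in 1111011101011010

11


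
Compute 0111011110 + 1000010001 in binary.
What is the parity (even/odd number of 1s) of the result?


0111011110 = 478
1000010001 = 529
Sum = 1007 = 1111101111
1s count = 9

odd parity (9 ones in 1111101111)


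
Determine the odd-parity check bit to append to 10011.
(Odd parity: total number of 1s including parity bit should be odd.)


Number of 1s in data: 3
Parity bit: 0

0


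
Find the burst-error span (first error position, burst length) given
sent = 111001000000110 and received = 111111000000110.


XOR: 000110000000000

Burst at position 3, length 2


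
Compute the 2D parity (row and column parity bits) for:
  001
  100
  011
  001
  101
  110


Row parities: 110100
Column parities: 100

Row P: 110100, Col P: 100, Corner: 1


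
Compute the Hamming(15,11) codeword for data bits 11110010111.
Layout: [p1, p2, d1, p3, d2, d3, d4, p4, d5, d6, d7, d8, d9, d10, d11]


Parity bits: p1=0, p2=0, p3=0, p4=0

001011100010111


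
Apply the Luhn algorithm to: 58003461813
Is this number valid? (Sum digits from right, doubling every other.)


Luhn sum = 44
44 mod 10 = 4

Invalid (Luhn sum mod 10 = 4)


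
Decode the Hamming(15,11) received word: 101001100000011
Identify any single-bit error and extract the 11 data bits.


Syndrome = 2: error at position 2

Data: 10110000011 (corrected bit 2)


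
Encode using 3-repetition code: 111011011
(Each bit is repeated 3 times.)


Each bit -> 3 copies

111111111000111111000111111


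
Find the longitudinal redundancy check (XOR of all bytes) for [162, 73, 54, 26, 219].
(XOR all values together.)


XOR chain: 162 ^ 73 ^ 54 ^ 26 ^ 219 = 28

28


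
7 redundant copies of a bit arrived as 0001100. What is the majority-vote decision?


Ones: 2 out of 7
Threshold: 4

0 (2/7 voted 1)


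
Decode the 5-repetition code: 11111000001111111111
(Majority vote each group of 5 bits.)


Groups: 11111, 00000, 11111, 11111
Majority votes: 1011

1011


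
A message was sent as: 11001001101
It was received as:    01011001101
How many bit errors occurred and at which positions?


XOR: 10010000000

2 error(s) at position(s): 0, 3


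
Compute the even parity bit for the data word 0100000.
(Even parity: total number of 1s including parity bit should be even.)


Number of 1s in data: 1
Parity bit: 1

1


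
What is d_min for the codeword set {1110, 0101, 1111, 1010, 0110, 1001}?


Comparing all pairs, minimum distance: 1
Can detect 0 errors, correct 0 errors

1


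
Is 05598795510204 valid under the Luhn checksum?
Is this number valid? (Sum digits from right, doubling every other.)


Luhn sum = 51
51 mod 10 = 1

Invalid (Luhn sum mod 10 = 1)


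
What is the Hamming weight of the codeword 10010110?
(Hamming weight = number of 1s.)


Counting 1s in 10010110

4


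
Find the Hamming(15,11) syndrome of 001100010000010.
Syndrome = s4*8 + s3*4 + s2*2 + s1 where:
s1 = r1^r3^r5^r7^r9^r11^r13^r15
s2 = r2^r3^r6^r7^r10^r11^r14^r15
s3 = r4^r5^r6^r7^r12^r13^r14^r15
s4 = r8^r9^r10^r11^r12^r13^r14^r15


s1=1, s2=0, s3=0, s4=0

Syndrome = 1 (error at position 1)


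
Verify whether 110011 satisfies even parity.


Number of 1s: 4

Yes, parity is correct (4 ones)


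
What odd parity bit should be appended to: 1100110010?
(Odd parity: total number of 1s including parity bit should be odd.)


Number of 1s in data: 5
Parity bit: 0

0


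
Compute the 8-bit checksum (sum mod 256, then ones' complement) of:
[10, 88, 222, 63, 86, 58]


Sum = 527 mod 256 = 15
Complement = 240

240


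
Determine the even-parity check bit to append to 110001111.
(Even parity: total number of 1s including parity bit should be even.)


Number of 1s in data: 6
Parity bit: 0

0


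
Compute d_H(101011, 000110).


XOR: 101101
Count of 1s: 4

4


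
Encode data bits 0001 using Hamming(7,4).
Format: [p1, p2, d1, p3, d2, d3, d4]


Parity bits: p1=1, p2=1, p3=1

1101001


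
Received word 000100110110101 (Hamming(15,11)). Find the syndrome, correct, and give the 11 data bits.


Syndrome = 8: error at position 8

Data: 00010110101 (corrected bit 8)


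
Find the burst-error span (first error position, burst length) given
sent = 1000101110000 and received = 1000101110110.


XOR: 0000000000110

Burst at position 10, length 2


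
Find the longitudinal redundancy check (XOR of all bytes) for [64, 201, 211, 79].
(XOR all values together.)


XOR chain: 64 ^ 201 ^ 211 ^ 79 = 21

21


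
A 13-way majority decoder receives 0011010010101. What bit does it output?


Ones: 6 out of 13
Threshold: 7

0 (6/13 voted 1)


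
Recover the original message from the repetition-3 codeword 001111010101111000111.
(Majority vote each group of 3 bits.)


Groups: 001, 111, 010, 101, 111, 000, 111
Majority votes: 0101101

0101101


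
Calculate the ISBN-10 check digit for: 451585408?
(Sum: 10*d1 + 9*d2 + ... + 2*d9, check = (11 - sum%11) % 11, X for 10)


Weighted sum: 233
233 mod 11 = 2

Check digit: 9


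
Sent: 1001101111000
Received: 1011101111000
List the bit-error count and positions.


XOR: 0010000000000

1 error(s) at position(s): 2


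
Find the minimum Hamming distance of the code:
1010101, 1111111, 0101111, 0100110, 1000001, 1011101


Comparing all pairs, minimum distance: 1
Can detect 0 errors, correct 0 errors

1


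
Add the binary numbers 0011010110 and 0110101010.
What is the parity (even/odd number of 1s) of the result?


0011010110 = 214
0110101010 = 426
Sum = 640 = 1010000000
1s count = 2

even parity (2 ones in 1010000000)


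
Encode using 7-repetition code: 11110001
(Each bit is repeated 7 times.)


Each bit -> 7 copies

11111111111111111111111111110000000000000000000001111111


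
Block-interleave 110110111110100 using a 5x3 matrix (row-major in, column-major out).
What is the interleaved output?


Matrix:
  110
  110
  111
  110
  100
Read columns: 111111111000100

111111111000100


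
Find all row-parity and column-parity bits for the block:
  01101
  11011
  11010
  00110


Row parities: 1010
Column parities: 01010

Row P: 1010, Col P: 01010, Corner: 0


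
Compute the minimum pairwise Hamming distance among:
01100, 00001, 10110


Comparing all pairs, minimum distance: 3
Can detect 2 errors, correct 1 errors

3


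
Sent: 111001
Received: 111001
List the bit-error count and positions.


XOR: 000000

0 errors (received matches sent)


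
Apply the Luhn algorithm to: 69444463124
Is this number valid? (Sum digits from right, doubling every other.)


Luhn sum = 60
60 mod 10 = 0

Valid (Luhn sum mod 10 = 0)


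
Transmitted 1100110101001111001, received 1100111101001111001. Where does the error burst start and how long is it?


XOR: 0000001000000000000

Burst at position 6, length 1


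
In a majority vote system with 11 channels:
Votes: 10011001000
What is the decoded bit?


Ones: 4 out of 11
Threshold: 6

0 (4/11 voted 1)


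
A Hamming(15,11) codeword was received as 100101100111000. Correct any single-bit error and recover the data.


Syndrome = 9: error at position 9

Data: 00111111000 (corrected bit 9)


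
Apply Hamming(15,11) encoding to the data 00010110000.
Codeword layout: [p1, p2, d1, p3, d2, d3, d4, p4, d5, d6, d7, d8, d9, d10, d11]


Parity bits: p1=0, p2=1, p3=1, p4=0

010100100110000


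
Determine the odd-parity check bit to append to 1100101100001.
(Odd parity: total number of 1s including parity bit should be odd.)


Number of 1s in data: 6
Parity bit: 1

1


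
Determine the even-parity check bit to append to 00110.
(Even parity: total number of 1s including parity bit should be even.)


Number of 1s in data: 2
Parity bit: 0

0


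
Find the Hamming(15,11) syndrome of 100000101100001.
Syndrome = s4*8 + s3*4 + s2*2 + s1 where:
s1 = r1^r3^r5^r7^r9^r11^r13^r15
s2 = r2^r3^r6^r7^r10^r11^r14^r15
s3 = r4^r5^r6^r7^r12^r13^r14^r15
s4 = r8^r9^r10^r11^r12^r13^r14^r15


s1=0, s2=1, s3=0, s4=1

Syndrome = 10 (error at position 10)


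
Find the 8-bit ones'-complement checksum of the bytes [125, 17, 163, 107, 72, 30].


Sum = 514 mod 256 = 2
Complement = 253

253


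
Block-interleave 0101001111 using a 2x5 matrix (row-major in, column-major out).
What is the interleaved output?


Matrix:
  01010
  01111
Read columns: 0011011101

0011011101


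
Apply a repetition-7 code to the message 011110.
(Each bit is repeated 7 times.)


Each bit -> 7 copies

000000011111111111111111111111111110000000


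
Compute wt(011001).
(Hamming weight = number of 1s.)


Counting 1s in 011001

3


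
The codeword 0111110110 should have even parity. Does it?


Number of 1s: 7

No, parity error (7 ones)


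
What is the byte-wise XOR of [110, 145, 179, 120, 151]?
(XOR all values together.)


XOR chain: 110 ^ 145 ^ 179 ^ 120 ^ 151 = 163

163


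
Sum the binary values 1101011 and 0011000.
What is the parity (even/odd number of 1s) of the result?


1101011 = 107
0011000 = 24
Sum = 131 = 10000011
1s count = 3

odd parity (3 ones in 10000011)


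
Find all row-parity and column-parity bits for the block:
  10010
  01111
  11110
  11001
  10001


Row parities: 00010
Column parities: 01011

Row P: 00010, Col P: 01011, Corner: 1


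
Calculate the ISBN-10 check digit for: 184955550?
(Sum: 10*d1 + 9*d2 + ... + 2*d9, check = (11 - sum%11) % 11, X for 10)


Weighted sum: 267
267 mod 11 = 3

Check digit: 8


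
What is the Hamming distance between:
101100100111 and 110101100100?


XOR: 011001000011
Count of 1s: 5

5


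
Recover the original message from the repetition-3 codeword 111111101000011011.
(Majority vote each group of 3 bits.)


Groups: 111, 111, 101, 000, 011, 011
Majority votes: 111011

111011


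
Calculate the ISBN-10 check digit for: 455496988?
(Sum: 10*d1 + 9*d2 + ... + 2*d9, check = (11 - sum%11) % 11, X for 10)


Weighted sum: 313
313 mod 11 = 5

Check digit: 6


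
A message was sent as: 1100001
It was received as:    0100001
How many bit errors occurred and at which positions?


XOR: 1000000

1 error(s) at position(s): 0


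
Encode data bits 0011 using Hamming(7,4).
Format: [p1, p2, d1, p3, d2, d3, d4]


Parity bits: p1=1, p2=0, p3=0

1000011


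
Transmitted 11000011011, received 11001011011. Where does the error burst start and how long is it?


XOR: 00001000000

Burst at position 4, length 1


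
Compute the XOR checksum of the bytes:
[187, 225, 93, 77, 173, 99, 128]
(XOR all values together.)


XOR chain: 187 ^ 225 ^ 93 ^ 77 ^ 173 ^ 99 ^ 128 = 4

4


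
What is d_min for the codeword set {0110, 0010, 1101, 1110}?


Comparing all pairs, minimum distance: 1
Can detect 0 errors, correct 0 errors

1


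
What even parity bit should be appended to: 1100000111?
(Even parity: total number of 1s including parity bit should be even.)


Number of 1s in data: 5
Parity bit: 1

1


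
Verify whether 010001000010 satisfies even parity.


Number of 1s: 3

No, parity error (3 ones)


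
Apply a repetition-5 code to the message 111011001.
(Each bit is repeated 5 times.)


Each bit -> 5 copies

111111111111111000001111111111000000000011111


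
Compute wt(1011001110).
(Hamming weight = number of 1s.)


Counting 1s in 1011001110

6


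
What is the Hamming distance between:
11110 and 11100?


XOR: 00010
Count of 1s: 1

1


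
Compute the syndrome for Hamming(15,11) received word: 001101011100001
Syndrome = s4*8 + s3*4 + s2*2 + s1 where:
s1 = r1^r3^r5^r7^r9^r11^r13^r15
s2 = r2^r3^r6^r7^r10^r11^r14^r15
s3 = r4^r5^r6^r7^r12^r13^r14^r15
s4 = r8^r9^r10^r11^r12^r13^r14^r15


s1=1, s2=0, s3=1, s4=0

Syndrome = 5 (error at position 5)


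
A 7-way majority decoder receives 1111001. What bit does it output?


Ones: 5 out of 7
Threshold: 4

1 (5/7 voted 1)


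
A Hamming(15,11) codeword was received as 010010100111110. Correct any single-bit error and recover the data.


Syndrome = 14: error at position 14

Data: 01010111100 (corrected bit 14)


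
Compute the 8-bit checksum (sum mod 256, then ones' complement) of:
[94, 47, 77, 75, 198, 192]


Sum = 683 mod 256 = 171
Complement = 84

84


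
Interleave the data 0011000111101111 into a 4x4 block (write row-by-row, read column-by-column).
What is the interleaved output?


Matrix:
  0011
  0001
  1110
  1111
Read columns: 0011001110111101

0011001110111101


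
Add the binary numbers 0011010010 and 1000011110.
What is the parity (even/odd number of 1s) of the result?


0011010010 = 210
1000011110 = 542
Sum = 752 = 1011110000
1s count = 5

odd parity (5 ones in 1011110000)


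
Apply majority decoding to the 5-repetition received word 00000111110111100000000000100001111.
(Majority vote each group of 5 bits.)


Groups: 00000, 11111, 01111, 00000, 00000, 01000, 01111
Majority votes: 0110001

0110001


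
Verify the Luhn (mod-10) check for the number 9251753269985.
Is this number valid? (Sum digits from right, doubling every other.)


Luhn sum = 71
71 mod 10 = 1

Invalid (Luhn sum mod 10 = 1)


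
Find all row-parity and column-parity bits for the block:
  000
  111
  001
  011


Row parities: 0110
Column parities: 101

Row P: 0110, Col P: 101, Corner: 0


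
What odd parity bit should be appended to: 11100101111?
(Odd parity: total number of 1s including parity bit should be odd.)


Number of 1s in data: 8
Parity bit: 1

1


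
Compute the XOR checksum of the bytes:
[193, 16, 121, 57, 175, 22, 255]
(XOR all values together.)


XOR chain: 193 ^ 16 ^ 121 ^ 57 ^ 175 ^ 22 ^ 255 = 215

215


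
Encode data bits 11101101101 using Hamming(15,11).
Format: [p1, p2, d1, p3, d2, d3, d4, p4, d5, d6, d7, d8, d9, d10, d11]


Parity bits: p1=1, p2=0, p3=1, p4=1

101111011101101


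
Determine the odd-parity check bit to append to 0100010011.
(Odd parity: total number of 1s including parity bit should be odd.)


Number of 1s in data: 4
Parity bit: 1

1


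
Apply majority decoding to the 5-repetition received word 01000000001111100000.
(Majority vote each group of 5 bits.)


Groups: 01000, 00000, 11111, 00000
Majority votes: 0010

0010


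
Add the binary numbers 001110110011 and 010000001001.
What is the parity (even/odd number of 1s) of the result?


001110110011 = 947
010000001001 = 1033
Sum = 1980 = 11110111100
1s count = 8

even parity (8 ones in 11110111100)


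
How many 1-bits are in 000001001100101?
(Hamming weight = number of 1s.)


Counting 1s in 000001001100101

5


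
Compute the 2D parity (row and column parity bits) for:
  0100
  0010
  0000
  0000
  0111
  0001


Row parities: 110011
Column parities: 0000

Row P: 110011, Col P: 0000, Corner: 0


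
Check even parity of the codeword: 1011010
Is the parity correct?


Number of 1s: 4

Yes, parity is correct (4 ones)


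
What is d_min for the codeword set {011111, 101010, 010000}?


Comparing all pairs, minimum distance: 4
Can detect 3 errors, correct 1 errors

4


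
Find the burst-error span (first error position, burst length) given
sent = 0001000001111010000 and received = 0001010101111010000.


XOR: 0000010100000000000

Burst at position 5, length 3


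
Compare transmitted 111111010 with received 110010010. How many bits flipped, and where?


XOR: 001101000

3 error(s) at position(s): 2, 3, 5


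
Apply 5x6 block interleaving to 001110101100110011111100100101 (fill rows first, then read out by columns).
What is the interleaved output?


Matrix:
  001110
  101100
  110011
  111100
  100101
Read columns: 011110011011010110111010000101

011110011011010110111010000101


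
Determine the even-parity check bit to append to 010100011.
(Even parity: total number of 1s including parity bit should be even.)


Number of 1s in data: 4
Parity bit: 0

0


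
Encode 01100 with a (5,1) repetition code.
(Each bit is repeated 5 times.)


Each bit -> 5 copies

0000011111111110000000000


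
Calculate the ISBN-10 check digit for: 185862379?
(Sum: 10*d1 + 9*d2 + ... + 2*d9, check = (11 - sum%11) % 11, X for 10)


Weighted sum: 275
275 mod 11 = 0

Check digit: 0


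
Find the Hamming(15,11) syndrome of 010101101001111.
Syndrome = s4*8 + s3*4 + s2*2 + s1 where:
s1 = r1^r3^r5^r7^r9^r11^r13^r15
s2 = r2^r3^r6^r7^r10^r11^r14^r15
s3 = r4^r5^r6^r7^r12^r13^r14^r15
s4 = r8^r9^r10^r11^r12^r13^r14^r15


s1=0, s2=1, s3=1, s4=1

Syndrome = 14 (error at position 14)


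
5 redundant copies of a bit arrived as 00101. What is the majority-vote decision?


Ones: 2 out of 5
Threshold: 3

0 (2/5 voted 1)


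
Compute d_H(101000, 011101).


XOR: 110101
Count of 1s: 4

4


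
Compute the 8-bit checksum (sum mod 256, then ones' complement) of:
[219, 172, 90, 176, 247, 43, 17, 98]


Sum = 1062 mod 256 = 38
Complement = 217

217


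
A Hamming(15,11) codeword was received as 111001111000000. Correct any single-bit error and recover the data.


Syndrome = 0: no error detected

Data: 10111000000 (no errors)


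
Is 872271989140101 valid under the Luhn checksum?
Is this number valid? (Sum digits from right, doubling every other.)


Luhn sum = 61
61 mod 10 = 1

Invalid (Luhn sum mod 10 = 1)


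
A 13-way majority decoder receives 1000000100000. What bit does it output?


Ones: 2 out of 13
Threshold: 7

0 (2/13 voted 1)


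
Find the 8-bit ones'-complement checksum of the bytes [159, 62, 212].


Sum = 433 mod 256 = 177
Complement = 78

78


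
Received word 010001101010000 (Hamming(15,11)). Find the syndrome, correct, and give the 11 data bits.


Syndrome = 1: error at position 1

Data: 00111010000 (corrected bit 1)
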